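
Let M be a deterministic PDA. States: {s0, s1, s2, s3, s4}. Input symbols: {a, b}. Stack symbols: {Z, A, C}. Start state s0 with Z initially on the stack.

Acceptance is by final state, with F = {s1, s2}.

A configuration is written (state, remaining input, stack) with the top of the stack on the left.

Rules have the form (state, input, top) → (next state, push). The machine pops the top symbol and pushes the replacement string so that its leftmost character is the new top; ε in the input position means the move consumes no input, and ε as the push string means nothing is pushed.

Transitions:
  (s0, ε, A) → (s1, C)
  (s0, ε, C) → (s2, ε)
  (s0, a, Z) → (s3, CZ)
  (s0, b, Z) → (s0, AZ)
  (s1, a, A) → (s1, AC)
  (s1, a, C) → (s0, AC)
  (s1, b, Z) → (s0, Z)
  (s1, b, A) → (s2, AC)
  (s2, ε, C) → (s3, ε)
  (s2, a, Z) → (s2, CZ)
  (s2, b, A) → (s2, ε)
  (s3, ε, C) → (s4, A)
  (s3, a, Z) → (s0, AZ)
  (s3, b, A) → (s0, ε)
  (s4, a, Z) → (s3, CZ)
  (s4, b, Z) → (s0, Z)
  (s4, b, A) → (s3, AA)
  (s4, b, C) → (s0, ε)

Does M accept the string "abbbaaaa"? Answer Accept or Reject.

Reject

(s0, abbbaaaa, Z)
  read a, top Z: go to s3, push CZ → (s3, bbbaaaa, CZ)
  ε-move, top C: go to s4, push A → (s4, bbbaaaa, AZ)
  read b, top A: go to s3, push AA → (s3, bbaaaa, AAZ)
  read b, top A: go to s0, push ε → (s0, baaaa, AZ)
  ε-move, top A: go to s1, push C → (s1, baaaa, CZ)
No transition applies at (s1, baaaa, CZ); input not fully consumed.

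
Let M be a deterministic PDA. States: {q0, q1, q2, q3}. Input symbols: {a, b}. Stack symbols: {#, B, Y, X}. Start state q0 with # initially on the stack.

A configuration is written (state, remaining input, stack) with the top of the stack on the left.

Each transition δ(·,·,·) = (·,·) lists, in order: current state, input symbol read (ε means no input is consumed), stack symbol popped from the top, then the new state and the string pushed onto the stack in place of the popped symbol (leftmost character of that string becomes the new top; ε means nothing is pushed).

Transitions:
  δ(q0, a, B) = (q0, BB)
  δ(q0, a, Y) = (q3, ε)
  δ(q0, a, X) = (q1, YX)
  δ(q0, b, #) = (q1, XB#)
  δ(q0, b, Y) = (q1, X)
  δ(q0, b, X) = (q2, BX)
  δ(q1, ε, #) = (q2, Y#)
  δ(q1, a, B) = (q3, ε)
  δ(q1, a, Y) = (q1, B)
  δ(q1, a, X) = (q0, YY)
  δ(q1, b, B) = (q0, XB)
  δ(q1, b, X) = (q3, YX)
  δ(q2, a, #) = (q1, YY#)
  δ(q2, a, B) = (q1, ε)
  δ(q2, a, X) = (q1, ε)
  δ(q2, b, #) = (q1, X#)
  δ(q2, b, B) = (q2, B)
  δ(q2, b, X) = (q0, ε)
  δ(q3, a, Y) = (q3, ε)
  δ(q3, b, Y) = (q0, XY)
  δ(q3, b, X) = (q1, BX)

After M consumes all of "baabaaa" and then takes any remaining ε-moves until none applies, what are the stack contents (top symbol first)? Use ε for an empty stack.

XYB#

(q0, baabaaa, #) ⊢ (q1, aabaaa, XB#) ⊢ (q0, abaaa, YYB#) ⊢ (q3, baaa, YB#) ⊢ (q0, aaa, XYB#) ⊢ (q1, aa, YXYB#) ⊢ (q1, a, BXYB#) ⊢ (q3, ε, XYB#)
All input consumed in state q3 with stack XYB#.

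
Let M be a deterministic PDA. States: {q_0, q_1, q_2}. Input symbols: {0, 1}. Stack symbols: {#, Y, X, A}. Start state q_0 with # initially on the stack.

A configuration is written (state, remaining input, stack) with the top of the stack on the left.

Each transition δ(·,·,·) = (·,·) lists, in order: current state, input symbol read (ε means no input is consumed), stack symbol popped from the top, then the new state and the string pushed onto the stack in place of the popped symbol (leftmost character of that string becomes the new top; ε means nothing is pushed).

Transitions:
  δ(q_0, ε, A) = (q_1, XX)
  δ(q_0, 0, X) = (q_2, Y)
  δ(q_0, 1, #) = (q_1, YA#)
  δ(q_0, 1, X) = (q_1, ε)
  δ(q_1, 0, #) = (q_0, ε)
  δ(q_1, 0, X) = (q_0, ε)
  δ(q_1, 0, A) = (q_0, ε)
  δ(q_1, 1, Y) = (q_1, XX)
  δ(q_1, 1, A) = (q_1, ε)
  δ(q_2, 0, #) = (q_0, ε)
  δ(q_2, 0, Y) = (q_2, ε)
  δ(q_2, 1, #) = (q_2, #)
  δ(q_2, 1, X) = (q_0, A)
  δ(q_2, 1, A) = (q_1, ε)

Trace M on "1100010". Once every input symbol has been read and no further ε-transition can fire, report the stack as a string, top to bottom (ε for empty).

(q_0, 1100010, #) ⊢ (q_1, 100010, YA#) ⊢ (q_1, 00010, XXA#) ⊢ (q_0, 0010, XA#) ⊢ (q_2, 010, YA#) ⊢ (q_2, 10, A#) ⊢ (q_1, 0, #) ⊢ (q_0, ε, ε)
All input consumed in state q_0 with stack ε.

ε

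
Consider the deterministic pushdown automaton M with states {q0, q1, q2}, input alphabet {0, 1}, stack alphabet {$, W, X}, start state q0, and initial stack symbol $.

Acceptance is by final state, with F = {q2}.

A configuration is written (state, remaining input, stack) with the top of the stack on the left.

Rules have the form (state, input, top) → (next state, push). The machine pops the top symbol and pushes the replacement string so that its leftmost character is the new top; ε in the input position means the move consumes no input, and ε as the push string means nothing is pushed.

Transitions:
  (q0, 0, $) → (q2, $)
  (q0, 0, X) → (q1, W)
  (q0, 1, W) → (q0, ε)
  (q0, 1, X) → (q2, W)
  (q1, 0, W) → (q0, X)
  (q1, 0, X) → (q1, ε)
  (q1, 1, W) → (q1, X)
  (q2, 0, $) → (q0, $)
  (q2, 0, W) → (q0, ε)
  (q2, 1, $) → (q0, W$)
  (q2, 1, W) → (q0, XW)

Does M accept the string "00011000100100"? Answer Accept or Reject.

Reject

(q0, 00011000100100, $)
  read 0, top $: go to q2, push $ → (q2, 0011000100100, $)
  read 0, top $: go to q0, push $ → (q0, 011000100100, $)
  read 0, top $: go to q2, push $ → (q2, 11000100100, $)
  read 1, top $: go to q0, push W$ → (q0, 1000100100, W$)
  read 1, top W: go to q0, push ε → (q0, 000100100, $)
  read 0, top $: go to q2, push $ → (q2, 00100100, $)
  read 0, top $: go to q0, push $ → (q0, 0100100, $)
  read 0, top $: go to q2, push $ → (q2, 100100, $)
  read 1, top $: go to q0, push W$ → (q0, 00100, W$)
No transition applies at (q0, 00100, W$); input not fully consumed.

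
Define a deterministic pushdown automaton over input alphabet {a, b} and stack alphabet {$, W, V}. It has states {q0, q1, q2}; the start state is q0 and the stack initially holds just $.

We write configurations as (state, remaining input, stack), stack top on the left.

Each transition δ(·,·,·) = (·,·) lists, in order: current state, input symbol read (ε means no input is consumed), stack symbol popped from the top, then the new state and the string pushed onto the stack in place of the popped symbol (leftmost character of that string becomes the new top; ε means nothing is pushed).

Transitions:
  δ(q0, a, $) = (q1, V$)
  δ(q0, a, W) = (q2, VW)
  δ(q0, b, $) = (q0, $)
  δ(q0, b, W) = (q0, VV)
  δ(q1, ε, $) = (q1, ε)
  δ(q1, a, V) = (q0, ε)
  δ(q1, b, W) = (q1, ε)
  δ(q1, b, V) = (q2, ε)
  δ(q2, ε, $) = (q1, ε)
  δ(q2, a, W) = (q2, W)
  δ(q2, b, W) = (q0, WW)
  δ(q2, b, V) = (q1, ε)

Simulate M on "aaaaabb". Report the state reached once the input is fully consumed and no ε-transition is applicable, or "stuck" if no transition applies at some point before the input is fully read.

stuck

(q0, aaaaabb, $) ⊢ (q1, aaaabb, V$) ⊢ (q0, aaabb, $) ⊢ (q1, aabb, V$) ⊢ (q0, abb, $) ⊢ (q1, bb, V$) ⊢ (q2, b, $) ⊢ (q1, b, ε)
No transition for (q1, b, top ε); M blocks with input b remaining.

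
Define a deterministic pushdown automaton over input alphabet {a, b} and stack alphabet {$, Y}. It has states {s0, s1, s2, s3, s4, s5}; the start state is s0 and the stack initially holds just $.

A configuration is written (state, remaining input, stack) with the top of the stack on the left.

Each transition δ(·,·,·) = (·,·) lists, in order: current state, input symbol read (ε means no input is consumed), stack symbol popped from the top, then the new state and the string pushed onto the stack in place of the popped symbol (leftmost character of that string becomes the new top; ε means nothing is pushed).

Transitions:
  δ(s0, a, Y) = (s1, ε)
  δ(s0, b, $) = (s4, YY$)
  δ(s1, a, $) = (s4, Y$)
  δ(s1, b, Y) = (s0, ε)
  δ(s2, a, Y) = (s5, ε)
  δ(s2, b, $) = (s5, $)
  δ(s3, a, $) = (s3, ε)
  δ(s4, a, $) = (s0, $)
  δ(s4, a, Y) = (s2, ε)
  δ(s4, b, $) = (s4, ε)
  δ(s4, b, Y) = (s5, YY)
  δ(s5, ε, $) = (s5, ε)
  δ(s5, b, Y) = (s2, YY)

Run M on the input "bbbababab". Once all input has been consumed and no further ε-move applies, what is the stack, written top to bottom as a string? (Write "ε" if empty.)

YYYY$

(s0, bbbababab, $)
  read b, top $: go to s4, push YY$ → (s4, bbababab, YY$)
  read b, top Y: go to s5, push YY → (s5, bababab, YYY$)
  read b, top Y: go to s2, push YY → (s2, ababab, YYYY$)
  read a, top Y: go to s5, push ε → (s5, babab, YYY$)
  read b, top Y: go to s2, push YY → (s2, abab, YYYY$)
  read a, top Y: go to s5, push ε → (s5, bab, YYY$)
  read b, top Y: go to s2, push YY → (s2, ab, YYYY$)
  read a, top Y: go to s5, push ε → (s5, b, YYY$)
  read b, top Y: go to s2, push YY → (s2, ε, YYYY$)
All input consumed in state s2 with stack YYYY$.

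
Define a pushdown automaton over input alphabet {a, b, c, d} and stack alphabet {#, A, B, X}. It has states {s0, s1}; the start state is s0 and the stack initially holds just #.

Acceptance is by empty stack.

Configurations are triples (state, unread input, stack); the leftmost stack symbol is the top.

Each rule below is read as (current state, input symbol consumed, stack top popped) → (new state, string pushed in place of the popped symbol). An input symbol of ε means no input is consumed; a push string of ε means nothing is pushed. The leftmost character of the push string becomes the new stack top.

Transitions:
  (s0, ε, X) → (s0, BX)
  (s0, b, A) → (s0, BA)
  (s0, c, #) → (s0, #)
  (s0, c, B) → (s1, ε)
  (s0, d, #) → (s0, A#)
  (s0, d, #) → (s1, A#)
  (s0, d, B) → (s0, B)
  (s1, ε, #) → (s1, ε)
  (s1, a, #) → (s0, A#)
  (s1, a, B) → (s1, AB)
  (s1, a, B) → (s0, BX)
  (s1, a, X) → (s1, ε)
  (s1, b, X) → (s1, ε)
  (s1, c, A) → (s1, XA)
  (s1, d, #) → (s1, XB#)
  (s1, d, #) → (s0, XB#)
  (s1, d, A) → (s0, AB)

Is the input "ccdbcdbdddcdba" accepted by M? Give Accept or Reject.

No computation consumes all input and empties the stack.

Reject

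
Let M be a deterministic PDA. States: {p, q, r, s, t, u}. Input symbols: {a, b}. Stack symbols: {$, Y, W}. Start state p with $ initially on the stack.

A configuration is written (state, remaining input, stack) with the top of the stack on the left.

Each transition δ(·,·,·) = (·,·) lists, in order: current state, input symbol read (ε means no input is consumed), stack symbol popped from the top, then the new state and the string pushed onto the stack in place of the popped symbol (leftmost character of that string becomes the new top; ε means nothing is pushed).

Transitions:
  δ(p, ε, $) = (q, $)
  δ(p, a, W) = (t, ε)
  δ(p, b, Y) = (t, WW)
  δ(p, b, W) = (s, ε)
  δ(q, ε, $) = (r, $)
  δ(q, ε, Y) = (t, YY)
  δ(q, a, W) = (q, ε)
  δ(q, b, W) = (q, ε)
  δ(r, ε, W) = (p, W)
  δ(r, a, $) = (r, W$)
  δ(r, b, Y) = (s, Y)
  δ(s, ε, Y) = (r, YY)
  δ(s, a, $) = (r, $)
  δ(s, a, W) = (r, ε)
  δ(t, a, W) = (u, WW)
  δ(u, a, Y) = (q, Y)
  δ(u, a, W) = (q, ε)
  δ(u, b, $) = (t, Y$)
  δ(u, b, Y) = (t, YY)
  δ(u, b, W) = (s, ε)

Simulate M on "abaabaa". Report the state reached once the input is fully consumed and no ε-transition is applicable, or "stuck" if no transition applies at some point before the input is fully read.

p

(p, abaabaa, $)
  ε-move, top $: go to q, push $ → (q, abaabaa, $)
  ε-move, top $: go to r, push $ → (r, abaabaa, $)
  read a, top $: go to r, push W$ → (r, baabaa, W$)
  ε-move, top W: go to p, push W → (p, baabaa, W$)
  read b, top W: go to s, push ε → (s, aabaa, $)
  read a, top $: go to r, push $ → (r, abaa, $)
  read a, top $: go to r, push W$ → (r, baa, W$)
  ε-move, top W: go to p, push W → (p, baa, W$)
  read b, top W: go to s, push ε → (s, aa, $)
  read a, top $: go to r, push $ → (r, a, $)
  read a, top $: go to r, push W$ → (r, ε, W$)
  ε-move, top W: go to p, push W → (p, ε, W$)
All input consumed; M is in state p.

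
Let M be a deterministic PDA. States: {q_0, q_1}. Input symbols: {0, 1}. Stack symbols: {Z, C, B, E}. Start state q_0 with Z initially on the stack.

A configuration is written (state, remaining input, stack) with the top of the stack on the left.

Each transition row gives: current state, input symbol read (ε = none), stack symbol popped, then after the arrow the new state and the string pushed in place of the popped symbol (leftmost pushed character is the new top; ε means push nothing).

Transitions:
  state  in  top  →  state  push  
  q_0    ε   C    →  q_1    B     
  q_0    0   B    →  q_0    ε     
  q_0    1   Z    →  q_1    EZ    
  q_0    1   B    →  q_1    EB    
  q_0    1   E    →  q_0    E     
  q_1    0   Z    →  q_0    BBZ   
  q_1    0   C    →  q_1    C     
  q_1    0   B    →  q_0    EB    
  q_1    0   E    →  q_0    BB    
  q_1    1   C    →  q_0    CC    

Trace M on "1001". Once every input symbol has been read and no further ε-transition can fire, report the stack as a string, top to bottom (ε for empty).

EBZ

(q_0, 1001, Z)
  read 1, top Z: go to q_1, push EZ → (q_1, 001, EZ)
  read 0, top E: go to q_0, push BB → (q_0, 01, BBZ)
  read 0, top B: go to q_0, push ε → (q_0, 1, BZ)
  read 1, top B: go to q_1, push EB → (q_1, ε, EBZ)
All input consumed in state q_1 with stack EBZ.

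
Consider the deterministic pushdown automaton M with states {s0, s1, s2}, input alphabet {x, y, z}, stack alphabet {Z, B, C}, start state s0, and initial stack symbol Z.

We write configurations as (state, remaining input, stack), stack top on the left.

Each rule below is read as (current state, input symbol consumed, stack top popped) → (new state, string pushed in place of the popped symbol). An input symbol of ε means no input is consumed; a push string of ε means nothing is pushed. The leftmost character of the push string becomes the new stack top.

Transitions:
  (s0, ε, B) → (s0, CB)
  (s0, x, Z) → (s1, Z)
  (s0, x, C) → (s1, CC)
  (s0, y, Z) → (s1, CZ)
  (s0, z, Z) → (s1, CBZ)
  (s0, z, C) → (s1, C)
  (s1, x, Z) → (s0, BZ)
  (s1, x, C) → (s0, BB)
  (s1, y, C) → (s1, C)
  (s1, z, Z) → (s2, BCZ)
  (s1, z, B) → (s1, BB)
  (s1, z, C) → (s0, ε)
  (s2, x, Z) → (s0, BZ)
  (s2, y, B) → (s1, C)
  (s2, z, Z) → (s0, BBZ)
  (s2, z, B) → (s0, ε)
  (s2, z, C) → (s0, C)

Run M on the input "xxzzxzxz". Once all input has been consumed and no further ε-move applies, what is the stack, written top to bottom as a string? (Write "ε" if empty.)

(s0, xxzzxzxz, Z)
  read x, top Z: go to s1, push Z → (s1, xzzxzxz, Z)
  read x, top Z: go to s0, push BZ → (s0, zzxzxz, BZ)
  ε-move, top B: go to s0, push CB → (s0, zzxzxz, CBZ)
  read z, top C: go to s1, push C → (s1, zxzxz, CBZ)
  read z, top C: go to s0, push ε → (s0, xzxz, BZ)
  ε-move, top B: go to s0, push CB → (s0, xzxz, CBZ)
  read x, top C: go to s1, push CC → (s1, zxz, CCBZ)
  read z, top C: go to s0, push ε → (s0, xz, CBZ)
  read x, top C: go to s1, push CC → (s1, z, CCBZ)
  read z, top C: go to s0, push ε → (s0, ε, CBZ)
All input consumed in state s0 with stack CBZ.

CBZ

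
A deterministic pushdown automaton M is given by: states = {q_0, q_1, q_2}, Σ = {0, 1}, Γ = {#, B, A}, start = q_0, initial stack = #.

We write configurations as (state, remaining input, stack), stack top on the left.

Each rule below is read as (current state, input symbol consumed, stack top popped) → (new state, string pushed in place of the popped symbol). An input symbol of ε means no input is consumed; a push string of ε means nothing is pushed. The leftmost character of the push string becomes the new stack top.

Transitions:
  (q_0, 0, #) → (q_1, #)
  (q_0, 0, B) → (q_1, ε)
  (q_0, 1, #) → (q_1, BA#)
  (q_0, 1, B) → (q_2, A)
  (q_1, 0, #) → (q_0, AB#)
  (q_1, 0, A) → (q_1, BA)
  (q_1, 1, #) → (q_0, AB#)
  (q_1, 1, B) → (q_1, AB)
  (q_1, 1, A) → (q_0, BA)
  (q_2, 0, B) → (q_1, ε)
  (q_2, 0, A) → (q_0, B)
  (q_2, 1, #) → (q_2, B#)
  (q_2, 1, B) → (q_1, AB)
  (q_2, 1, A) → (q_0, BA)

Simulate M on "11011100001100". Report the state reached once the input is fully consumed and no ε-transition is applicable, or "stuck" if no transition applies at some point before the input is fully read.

stuck

(q_0, 11011100001100, #)
  read 1, top #: go to q_1, push BA# → (q_1, 1011100001100, BA#)
  read 1, top B: go to q_1, push AB → (q_1, 011100001100, ABA#)
  read 0, top A: go to q_1, push BA → (q_1, 11100001100, BABA#)
  read 1, top B: go to q_1, push AB → (q_1, 1100001100, ABABA#)
  read 1, top A: go to q_0, push BA → (q_0, 100001100, BABABA#)
  read 1, top B: go to q_2, push A → (q_2, 00001100, AABABA#)
  read 0, top A: go to q_0, push B → (q_0, 0001100, BABABA#)
  read 0, top B: go to q_1, push ε → (q_1, 001100, ABABA#)
  read 0, top A: go to q_1, push BA → (q_1, 01100, BABABA#)
No transition for (q_1, 0, top B); M blocks with input 01100 remaining.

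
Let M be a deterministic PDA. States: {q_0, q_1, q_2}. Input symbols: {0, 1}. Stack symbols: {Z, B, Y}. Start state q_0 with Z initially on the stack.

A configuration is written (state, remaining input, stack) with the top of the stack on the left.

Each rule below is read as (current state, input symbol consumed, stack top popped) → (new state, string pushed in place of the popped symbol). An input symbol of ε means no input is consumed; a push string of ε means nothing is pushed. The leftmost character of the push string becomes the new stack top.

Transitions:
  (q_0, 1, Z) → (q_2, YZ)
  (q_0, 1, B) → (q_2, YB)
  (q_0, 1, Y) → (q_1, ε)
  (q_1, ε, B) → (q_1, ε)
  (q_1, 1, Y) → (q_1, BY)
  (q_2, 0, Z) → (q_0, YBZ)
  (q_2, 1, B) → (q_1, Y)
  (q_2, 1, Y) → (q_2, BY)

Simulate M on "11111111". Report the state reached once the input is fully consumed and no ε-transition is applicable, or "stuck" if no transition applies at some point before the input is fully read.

(q_0, 11111111, Z)
  read 1, top Z: go to q_2, push YZ → (q_2, 1111111, YZ)
  read 1, top Y: go to q_2, push BY → (q_2, 111111, BYZ)
  read 1, top B: go to q_1, push Y → (q_1, 11111, YYZ)
  read 1, top Y: go to q_1, push BY → (q_1, 1111, BYYZ)
  ε-move, top B: go to q_1, push ε → (q_1, 1111, YYZ)
  read 1, top Y: go to q_1, push BY → (q_1, 111, BYYZ)
  ε-move, top B: go to q_1, push ε → (q_1, 111, YYZ)
  read 1, top Y: go to q_1, push BY → (q_1, 11, BYYZ)
  ε-move, top B: go to q_1, push ε → (q_1, 11, YYZ)
  read 1, top Y: go to q_1, push BY → (q_1, 1, BYYZ)
  ε-move, top B: go to q_1, push ε → (q_1, 1, YYZ)
  read 1, top Y: go to q_1, push BY → (q_1, ε, BYYZ)
  ε-move, top B: go to q_1, push ε → (q_1, ε, YYZ)
All input consumed; M is in state q_1.

q_1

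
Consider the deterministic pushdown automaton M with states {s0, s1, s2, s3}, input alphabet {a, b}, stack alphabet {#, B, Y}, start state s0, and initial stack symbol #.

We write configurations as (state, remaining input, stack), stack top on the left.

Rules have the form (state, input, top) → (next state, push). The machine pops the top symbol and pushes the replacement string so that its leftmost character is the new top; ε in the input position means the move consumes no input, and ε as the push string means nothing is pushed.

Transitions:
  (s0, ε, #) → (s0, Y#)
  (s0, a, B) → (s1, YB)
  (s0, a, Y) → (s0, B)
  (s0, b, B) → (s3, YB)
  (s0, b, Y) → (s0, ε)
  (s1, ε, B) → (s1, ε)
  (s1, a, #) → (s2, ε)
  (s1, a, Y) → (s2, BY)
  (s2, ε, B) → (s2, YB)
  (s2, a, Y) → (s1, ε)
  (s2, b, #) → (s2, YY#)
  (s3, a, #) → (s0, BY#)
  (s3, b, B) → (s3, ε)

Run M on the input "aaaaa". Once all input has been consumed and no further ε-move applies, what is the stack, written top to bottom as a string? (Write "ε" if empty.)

YBYB#

(s0, aaaaa, #)
  ε-move, top #: go to s0, push Y# → (s0, aaaaa, Y#)
  read a, top Y: go to s0, push B → (s0, aaaa, B#)
  read a, top B: go to s1, push YB → (s1, aaa, YB#)
  read a, top Y: go to s2, push BY → (s2, aa, BYB#)
  ε-move, top B: go to s2, push YB → (s2, aa, YBYB#)
  read a, top Y: go to s1, push ε → (s1, a, BYB#)
  ε-move, top B: go to s1, push ε → (s1, a, YB#)
  read a, top Y: go to s2, push BY → (s2, ε, BYB#)
  ε-move, top B: go to s2, push YB → (s2, ε, YBYB#)
All input consumed in state s2 with stack YBYB#.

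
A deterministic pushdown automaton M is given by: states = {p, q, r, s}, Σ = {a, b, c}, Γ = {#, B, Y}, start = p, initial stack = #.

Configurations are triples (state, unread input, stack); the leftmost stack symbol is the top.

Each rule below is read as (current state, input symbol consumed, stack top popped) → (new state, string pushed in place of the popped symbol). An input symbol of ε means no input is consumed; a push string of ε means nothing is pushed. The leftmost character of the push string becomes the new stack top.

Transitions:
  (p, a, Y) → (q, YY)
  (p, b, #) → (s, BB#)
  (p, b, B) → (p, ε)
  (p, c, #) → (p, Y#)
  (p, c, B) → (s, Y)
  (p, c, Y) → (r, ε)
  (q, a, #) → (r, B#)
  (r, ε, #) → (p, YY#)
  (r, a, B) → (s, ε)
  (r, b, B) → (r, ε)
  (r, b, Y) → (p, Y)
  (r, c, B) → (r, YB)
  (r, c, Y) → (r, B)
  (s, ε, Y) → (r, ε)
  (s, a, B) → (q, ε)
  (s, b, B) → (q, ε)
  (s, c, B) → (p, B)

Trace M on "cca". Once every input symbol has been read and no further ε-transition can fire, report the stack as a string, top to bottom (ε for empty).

(p, cca, #) ⊢ (p, ca, Y#) ⊢ (r, a, #) ⊢ (p, a, YY#) ⊢ (q, ε, YYY#)
All input consumed in state q with stack YYY#.

YYY#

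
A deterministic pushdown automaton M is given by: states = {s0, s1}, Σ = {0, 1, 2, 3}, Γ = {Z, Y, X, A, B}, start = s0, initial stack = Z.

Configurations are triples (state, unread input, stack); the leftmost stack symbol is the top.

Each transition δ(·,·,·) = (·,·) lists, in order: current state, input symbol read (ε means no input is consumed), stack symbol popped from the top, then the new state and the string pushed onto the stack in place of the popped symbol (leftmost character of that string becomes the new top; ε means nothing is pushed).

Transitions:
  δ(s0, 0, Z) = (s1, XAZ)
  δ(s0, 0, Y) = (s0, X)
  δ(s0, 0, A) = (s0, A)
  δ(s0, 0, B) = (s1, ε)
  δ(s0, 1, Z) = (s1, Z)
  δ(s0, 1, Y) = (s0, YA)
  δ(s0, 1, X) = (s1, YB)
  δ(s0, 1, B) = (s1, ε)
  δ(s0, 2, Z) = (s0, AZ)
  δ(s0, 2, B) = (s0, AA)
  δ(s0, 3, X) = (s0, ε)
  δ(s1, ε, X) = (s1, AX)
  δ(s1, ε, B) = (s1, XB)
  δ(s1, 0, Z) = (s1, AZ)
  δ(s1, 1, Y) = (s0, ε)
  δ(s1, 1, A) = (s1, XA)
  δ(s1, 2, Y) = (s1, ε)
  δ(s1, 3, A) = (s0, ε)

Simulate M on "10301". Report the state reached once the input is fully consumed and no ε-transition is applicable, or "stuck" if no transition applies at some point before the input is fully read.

(s0, 10301, Z)
  read 1, top Z: go to s1, push Z → (s1, 0301, Z)
  read 0, top Z: go to s1, push AZ → (s1, 301, AZ)
  read 3, top A: go to s0, push ε → (s0, 01, Z)
  read 0, top Z: go to s1, push XAZ → (s1, 1, XAZ)
  ε-move, top X: go to s1, push AX → (s1, 1, AXAZ)
  read 1, top A: go to s1, push XA → (s1, ε, XAXAZ)
  ε-move, top X: go to s1, push AX → (s1, ε, AXAXAZ)
All input consumed; M is in state s1.

s1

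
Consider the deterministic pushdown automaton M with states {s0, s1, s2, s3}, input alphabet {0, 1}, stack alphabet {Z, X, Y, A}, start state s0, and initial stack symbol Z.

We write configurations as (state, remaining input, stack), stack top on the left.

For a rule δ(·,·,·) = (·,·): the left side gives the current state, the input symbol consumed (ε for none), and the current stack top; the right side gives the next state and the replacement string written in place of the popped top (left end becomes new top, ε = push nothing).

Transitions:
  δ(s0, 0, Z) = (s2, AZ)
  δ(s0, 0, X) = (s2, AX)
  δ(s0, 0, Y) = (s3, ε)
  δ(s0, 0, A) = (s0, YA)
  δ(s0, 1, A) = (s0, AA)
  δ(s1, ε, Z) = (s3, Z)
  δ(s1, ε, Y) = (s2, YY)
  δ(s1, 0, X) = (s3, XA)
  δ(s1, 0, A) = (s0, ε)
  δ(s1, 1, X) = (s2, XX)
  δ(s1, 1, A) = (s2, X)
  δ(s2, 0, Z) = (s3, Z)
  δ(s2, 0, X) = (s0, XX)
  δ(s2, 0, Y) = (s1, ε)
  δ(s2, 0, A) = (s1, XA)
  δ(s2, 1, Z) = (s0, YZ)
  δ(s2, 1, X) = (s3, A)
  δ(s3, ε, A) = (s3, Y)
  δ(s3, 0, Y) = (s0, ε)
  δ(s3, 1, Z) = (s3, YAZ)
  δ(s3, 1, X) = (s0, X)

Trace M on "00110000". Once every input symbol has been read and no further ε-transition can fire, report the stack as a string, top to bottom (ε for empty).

(s0, 00110000, Z) ⊢ (s2, 0110000, AZ) ⊢ (s1, 110000, XAZ) ⊢ (s2, 10000, XXAZ) ⊢ (s3, 0000, AXAZ) ⊢ (s3, 0000, YXAZ) ⊢ (s0, 000, XAZ) ⊢ (s2, 00, AXAZ) ⊢ (s1, 0, XAXAZ) ⊢ (s3, ε, XAAXAZ)
All input consumed in state s3 with stack XAAXAZ.

XAAXAZ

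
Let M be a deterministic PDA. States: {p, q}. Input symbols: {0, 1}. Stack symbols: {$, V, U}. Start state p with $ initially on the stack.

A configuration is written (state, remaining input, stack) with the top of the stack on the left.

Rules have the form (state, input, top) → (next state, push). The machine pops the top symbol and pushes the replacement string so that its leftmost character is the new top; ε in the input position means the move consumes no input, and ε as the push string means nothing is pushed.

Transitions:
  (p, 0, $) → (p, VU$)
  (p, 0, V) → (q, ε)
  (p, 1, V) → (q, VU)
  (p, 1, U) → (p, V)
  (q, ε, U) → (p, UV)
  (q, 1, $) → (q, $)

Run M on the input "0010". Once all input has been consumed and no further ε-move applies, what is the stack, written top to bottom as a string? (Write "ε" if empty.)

(p, 0010, $) ⊢ (p, 010, VU$) ⊢ (q, 10, U$) ⊢ (p, 10, UV$) ⊢ (p, 0, VV$) ⊢ (q, ε, V$)
All input consumed in state q with stack V$.

V$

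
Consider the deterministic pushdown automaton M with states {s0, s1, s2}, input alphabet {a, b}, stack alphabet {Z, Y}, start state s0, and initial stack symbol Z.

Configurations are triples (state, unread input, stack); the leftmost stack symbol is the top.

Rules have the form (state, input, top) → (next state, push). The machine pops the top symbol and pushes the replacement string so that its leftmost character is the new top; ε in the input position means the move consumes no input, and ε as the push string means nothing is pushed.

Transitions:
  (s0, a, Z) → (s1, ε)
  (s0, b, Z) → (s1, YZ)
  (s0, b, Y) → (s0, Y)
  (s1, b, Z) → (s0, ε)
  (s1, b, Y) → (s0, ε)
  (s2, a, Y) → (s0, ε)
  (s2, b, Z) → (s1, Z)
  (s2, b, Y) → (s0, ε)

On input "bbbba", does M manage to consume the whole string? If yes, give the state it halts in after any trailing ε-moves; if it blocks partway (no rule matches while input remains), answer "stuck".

(s0, bbbba, Z)
  read b, top Z: go to s1, push YZ → (s1, bbba, YZ)
  read b, top Y: go to s0, push ε → (s0, bba, Z)
  read b, top Z: go to s1, push YZ → (s1, ba, YZ)
  read b, top Y: go to s0, push ε → (s0, a, Z)
  read a, top Z: go to s1, push ε → (s1, ε, ε)
All input consumed; M is in state s1.

s1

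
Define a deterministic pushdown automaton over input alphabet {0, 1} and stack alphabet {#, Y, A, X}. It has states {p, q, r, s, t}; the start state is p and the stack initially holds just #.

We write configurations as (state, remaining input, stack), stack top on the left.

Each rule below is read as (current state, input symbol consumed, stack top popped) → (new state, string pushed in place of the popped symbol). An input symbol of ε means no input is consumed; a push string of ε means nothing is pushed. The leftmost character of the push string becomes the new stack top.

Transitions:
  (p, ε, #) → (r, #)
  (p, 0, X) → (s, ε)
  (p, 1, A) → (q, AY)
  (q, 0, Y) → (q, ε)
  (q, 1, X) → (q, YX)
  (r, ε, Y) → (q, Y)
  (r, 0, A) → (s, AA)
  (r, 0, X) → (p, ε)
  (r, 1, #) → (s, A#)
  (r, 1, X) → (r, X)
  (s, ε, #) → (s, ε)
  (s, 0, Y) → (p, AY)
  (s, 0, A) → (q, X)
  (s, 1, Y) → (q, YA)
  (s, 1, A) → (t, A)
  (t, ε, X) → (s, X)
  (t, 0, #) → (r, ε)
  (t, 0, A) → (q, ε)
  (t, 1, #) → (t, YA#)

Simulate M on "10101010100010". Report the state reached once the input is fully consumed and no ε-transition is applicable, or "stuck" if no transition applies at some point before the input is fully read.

stuck

(p, 10101010100010, #)
  ε-move, top #: go to r, push # → (r, 10101010100010, #)
  read 1, top #: go to s, push A# → (s, 0101010100010, A#)
  read 0, top A: go to q, push X → (q, 101010100010, X#)
  read 1, top X: go to q, push YX → (q, 01010100010, YX#)
  read 0, top Y: go to q, push ε → (q, 1010100010, X#)
  read 1, top X: go to q, push YX → (q, 010100010, YX#)
  read 0, top Y: go to q, push ε → (q, 10100010, X#)
  read 1, top X: go to q, push YX → (q, 0100010, YX#)
  read 0, top Y: go to q, push ε → (q, 100010, X#)
  read 1, top X: go to q, push YX → (q, 00010, YX#)
  read 0, top Y: go to q, push ε → (q, 0010, X#)
No transition for (q, 0, top X); M blocks with input 0010 remaining.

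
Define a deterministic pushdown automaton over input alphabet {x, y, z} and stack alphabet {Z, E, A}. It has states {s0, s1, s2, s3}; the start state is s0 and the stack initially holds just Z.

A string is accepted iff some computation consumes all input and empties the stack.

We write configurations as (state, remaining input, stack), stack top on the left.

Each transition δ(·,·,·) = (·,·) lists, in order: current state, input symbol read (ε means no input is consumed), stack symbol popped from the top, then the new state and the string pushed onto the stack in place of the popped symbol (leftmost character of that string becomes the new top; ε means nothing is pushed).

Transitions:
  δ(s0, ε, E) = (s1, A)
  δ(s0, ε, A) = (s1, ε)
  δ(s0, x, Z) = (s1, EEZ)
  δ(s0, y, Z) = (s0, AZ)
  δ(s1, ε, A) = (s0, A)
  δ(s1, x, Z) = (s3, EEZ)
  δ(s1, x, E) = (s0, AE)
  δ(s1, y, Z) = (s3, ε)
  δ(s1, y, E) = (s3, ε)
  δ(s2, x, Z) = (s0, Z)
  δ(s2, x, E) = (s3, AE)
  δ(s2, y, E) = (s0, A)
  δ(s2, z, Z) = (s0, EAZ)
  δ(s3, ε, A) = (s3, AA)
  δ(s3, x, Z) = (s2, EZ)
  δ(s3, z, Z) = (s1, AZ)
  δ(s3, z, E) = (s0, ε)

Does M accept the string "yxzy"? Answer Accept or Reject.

Accept

(s0, yxzy, Z) ⊢ (s0, xzy, AZ) ⊢ (s1, xzy, Z) ⊢ (s3, zy, EEZ) ⊢ (s0, y, EZ) ⊢ (s1, y, AZ) ⊢ (s0, y, AZ) ⊢ (s1, y, Z) ⊢ (s3, ε, ε)
All input consumed and the stack is empty.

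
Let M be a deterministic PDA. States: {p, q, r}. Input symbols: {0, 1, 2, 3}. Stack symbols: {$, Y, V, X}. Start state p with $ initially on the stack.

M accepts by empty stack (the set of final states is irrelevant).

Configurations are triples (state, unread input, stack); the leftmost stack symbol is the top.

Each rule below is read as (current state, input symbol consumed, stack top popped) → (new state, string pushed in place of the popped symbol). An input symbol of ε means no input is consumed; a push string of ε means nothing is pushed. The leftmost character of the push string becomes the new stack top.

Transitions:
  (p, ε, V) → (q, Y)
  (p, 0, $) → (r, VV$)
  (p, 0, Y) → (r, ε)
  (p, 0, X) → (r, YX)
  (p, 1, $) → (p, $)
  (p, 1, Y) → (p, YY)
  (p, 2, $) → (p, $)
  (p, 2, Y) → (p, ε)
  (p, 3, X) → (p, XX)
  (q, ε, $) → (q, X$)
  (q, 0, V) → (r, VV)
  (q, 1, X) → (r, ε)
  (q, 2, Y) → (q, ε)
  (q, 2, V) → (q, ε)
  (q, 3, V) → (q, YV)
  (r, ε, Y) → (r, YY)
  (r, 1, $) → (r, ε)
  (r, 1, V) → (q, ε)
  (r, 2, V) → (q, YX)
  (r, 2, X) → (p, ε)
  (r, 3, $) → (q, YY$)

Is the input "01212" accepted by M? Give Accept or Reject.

Reject

(p, 01212, $) ⊢ (r, 1212, VV$) ⊢ (q, 212, V$) ⊢ (q, 12, $) ⊢ (q, 12, X$) ⊢ (r, 2, $)
No transition applies at (r, 2, $); input not fully consumed.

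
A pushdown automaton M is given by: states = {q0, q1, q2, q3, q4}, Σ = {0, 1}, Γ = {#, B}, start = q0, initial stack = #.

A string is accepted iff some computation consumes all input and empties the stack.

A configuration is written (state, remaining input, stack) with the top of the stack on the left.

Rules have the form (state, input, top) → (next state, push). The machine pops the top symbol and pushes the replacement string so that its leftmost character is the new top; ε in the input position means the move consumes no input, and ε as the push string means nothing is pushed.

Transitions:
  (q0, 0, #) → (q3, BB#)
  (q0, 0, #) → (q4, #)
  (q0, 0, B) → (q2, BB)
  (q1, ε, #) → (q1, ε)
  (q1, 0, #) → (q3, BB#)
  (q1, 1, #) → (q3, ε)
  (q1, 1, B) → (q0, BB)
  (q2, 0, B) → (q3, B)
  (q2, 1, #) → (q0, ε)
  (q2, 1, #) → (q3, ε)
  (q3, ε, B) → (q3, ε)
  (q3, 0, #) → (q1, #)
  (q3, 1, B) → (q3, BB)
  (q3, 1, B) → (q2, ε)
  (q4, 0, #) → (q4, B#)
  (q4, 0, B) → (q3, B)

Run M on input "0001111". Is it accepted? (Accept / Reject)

One accepting computation: (q0, 0001111, #) ⊢ (q4, 001111, #) ⊢ (q4, 01111, B#) ⊢ (q3, 1111, B#) ⊢ (q3, 111, BB#) ⊢ (q3, 111, B#) ⊢ (q3, 11, BB#) ⊢ (q3, 11, B#) ⊢ (q2, 1, #) ⊢ (q0, ε, ε)
All input consumed and the stack is empty.

Accept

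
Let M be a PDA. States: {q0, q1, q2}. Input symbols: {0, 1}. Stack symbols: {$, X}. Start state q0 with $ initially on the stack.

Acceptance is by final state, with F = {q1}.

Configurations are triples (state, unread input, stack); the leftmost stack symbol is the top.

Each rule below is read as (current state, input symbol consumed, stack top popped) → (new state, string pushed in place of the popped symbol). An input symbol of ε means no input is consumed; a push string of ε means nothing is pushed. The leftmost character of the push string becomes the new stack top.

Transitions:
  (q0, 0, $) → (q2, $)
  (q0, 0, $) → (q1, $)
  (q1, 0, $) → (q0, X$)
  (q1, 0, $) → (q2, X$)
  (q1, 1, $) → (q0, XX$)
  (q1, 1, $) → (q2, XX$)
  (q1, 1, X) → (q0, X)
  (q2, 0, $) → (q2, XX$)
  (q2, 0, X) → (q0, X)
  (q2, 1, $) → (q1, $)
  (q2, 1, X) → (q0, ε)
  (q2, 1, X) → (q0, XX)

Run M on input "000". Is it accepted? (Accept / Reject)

No computation consumes all input and reaches a final state.

Reject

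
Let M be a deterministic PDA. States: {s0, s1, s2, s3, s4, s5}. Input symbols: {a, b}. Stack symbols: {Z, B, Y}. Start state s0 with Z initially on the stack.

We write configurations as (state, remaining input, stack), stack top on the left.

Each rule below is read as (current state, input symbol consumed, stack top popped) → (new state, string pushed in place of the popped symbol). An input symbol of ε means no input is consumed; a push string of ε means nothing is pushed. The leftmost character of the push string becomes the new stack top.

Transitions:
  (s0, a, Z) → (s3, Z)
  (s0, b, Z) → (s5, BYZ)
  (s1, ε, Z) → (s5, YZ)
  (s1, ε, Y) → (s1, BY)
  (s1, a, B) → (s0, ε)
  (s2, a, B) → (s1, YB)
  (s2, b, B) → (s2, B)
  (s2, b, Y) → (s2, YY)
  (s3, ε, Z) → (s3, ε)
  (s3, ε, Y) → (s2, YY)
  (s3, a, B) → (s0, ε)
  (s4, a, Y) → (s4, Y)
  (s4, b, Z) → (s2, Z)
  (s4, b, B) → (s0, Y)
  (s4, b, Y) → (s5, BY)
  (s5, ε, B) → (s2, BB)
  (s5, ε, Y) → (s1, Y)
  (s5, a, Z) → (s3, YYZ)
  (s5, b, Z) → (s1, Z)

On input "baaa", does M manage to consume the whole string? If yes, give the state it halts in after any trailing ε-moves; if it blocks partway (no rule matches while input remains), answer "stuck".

stuck

(s0, baaa, Z)
  read b, top Z: go to s5, push BYZ → (s5, aaa, BYZ)
  ε-move, top B: go to s2, push BB → (s2, aaa, BBYZ)
  read a, top B: go to s1, push YB → (s1, aa, YBBYZ)
  ε-move, top Y: go to s1, push BY → (s1, aa, BYBBYZ)
  read a, top B: go to s0, push ε → (s0, a, YBBYZ)
No transition for (s0, a, top Y); M blocks with input a remaining.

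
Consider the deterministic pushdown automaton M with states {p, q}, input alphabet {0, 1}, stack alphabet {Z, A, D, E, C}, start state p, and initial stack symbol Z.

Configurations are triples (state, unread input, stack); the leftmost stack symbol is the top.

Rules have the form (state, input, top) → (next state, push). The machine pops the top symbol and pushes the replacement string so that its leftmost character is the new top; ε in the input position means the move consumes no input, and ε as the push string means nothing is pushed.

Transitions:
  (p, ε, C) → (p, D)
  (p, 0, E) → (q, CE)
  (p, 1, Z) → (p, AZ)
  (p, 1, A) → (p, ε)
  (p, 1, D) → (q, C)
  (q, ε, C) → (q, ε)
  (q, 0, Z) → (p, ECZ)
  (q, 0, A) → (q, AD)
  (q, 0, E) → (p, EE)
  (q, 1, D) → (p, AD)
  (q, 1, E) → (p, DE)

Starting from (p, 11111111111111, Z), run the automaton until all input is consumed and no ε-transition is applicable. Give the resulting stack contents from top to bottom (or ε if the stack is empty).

(p, 11111111111111, Z)
  read 1, top Z: go to p, push AZ → (p, 1111111111111, AZ)
  read 1, top A: go to p, push ε → (p, 111111111111, Z)
  read 1, top Z: go to p, push AZ → (p, 11111111111, AZ)
  read 1, top A: go to p, push ε → (p, 1111111111, Z)
  read 1, top Z: go to p, push AZ → (p, 111111111, AZ)
  read 1, top A: go to p, push ε → (p, 11111111, Z)
  read 1, top Z: go to p, push AZ → (p, 1111111, AZ)
  read 1, top A: go to p, push ε → (p, 111111, Z)
  read 1, top Z: go to p, push AZ → (p, 11111, AZ)
  read 1, top A: go to p, push ε → (p, 1111, Z)
  read 1, top Z: go to p, push AZ → (p, 111, AZ)
  read 1, top A: go to p, push ε → (p, 11, Z)
  read 1, top Z: go to p, push AZ → (p, 1, AZ)
  read 1, top A: go to p, push ε → (p, ε, Z)
All input consumed in state p with stack Z.

Z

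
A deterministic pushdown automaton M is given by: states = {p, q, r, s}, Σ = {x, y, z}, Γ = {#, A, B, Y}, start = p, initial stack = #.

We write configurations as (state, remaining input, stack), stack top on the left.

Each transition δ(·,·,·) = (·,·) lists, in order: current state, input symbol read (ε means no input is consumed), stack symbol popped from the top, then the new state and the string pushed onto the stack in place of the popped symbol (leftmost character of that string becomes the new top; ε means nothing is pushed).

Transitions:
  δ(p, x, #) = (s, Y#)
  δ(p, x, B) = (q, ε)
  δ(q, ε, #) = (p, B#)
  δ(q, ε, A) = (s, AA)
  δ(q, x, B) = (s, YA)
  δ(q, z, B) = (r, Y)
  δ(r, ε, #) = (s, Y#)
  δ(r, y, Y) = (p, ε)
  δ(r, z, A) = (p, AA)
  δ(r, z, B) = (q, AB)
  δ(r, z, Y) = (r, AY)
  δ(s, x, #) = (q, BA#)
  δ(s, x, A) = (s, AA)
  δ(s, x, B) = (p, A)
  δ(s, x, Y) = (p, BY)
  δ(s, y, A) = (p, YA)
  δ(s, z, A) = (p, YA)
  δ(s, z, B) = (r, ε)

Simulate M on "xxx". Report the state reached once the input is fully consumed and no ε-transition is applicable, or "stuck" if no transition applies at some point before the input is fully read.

(p, xxx, #) ⊢ (s, xx, Y#) ⊢ (p, x, BY#) ⊢ (q, ε, Y#)
All input consumed; M is in state q.

q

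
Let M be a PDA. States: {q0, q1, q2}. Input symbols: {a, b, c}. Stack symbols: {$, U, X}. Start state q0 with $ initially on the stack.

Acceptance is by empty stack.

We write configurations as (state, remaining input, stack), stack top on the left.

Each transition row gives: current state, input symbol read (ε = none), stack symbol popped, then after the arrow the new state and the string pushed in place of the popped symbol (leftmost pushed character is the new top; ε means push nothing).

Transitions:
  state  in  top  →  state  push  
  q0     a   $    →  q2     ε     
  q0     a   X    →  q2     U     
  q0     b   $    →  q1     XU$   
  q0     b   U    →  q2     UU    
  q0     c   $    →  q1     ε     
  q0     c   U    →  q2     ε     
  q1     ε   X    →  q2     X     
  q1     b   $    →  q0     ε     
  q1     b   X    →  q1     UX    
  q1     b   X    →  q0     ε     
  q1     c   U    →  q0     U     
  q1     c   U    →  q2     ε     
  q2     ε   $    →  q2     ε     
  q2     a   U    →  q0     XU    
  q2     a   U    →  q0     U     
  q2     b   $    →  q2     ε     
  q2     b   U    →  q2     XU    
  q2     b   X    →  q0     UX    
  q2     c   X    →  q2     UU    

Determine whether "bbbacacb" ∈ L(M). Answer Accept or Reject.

Accept

One accepting computation: (q0, bbbacacb, $) ⊢ (q1, bbacacb, XU$) ⊢ (q0, bacacb, U$) ⊢ (q2, acacb, UU$) ⊢ (q0, cacb, UU$) ⊢ (q2, acb, U$) ⊢ (q0, cb, U$) ⊢ (q2, b, $) ⊢ (q2, ε, ε)
All input consumed and the stack is empty.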